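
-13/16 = -0.81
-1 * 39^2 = -1521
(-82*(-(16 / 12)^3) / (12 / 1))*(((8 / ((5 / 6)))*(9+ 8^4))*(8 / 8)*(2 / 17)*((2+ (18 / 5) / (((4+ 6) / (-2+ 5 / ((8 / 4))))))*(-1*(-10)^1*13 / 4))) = 12210595072 / 2295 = 5320520.73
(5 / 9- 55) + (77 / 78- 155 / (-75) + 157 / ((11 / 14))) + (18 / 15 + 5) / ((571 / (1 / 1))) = 1090839967 / 7348770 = 148.44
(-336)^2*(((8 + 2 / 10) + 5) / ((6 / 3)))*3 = 11176704 / 5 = 2235340.80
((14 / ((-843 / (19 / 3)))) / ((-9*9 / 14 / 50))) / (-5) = -0.18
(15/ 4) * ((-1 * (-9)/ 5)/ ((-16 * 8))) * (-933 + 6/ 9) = 25173/ 512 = 49.17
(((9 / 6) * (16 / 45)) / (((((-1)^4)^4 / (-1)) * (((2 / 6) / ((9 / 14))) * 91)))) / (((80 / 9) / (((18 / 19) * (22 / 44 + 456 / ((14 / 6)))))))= -153819 / 651700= -0.24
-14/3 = -4.67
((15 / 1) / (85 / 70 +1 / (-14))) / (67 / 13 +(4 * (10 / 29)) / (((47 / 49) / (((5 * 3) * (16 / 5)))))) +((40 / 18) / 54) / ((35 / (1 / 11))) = 34832751721 / 196744069368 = 0.18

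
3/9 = 1/3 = 0.33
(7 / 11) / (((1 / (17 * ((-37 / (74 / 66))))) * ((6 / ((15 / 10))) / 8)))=-714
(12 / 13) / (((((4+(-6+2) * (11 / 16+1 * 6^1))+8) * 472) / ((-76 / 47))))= 456 / 2126891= 0.00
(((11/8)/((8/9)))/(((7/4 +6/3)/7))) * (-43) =-9933/80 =-124.16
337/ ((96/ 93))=10447/ 32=326.47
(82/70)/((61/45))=369/427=0.86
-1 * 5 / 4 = -1.25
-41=-41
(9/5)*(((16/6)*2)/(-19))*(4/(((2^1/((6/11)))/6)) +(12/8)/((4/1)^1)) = -3654/1045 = -3.50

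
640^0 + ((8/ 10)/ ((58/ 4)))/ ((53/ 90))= 1.09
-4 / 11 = -0.36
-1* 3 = -3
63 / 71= 0.89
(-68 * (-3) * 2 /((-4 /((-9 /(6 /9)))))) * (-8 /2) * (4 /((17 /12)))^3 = -35831808 /289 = -123985.49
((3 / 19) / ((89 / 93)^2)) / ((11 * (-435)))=-8649 / 240045905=-0.00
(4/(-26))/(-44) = 1/286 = 0.00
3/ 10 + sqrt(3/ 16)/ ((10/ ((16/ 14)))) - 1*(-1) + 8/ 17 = sqrt(3)/ 35 + 301/ 170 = 1.82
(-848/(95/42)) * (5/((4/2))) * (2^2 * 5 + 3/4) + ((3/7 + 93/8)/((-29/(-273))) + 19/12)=-19333.16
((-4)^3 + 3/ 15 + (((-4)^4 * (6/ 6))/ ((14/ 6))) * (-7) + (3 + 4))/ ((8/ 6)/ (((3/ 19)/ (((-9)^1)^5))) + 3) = 4124/ 2493165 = 0.00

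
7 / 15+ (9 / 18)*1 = 29 / 30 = 0.97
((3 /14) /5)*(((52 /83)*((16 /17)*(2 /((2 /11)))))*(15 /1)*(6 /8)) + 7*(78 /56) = 508755 /39508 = 12.88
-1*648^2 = -419904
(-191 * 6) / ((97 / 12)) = -13752 / 97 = -141.77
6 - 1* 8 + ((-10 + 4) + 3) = -5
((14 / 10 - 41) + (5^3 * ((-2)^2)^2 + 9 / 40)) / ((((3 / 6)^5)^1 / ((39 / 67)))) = 2446860 / 67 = 36520.30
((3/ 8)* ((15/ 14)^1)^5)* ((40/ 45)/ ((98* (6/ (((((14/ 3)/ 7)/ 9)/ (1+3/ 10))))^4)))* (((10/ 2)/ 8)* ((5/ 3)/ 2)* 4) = 48828125/ 600006538854659664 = 0.00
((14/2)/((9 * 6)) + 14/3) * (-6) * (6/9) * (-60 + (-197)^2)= -20071982/27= -743406.74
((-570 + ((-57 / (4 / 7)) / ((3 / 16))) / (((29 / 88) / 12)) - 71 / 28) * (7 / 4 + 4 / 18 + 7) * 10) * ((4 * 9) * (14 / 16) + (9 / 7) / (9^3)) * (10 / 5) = -112743579.88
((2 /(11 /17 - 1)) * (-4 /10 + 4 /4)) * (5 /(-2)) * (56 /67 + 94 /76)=89709 /5092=17.62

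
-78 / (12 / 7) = -91 / 2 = -45.50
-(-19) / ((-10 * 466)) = -19 / 4660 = -0.00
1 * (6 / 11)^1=6 / 11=0.55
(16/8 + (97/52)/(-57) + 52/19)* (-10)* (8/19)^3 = -17847040/5082519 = -3.51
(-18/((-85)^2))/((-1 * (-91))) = -18/657475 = -0.00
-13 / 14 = -0.93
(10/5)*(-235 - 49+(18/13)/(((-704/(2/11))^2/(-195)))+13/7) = -14804980145/26236672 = -564.29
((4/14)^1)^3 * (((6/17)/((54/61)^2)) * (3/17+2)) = 550708/24087861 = 0.02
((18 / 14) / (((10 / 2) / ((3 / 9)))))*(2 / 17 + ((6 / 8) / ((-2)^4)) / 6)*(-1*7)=-819 / 10880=-0.08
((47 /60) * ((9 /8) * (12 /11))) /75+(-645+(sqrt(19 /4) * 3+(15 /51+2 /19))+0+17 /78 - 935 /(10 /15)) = -283628614823 /138567000+3 * sqrt(19) /2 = -2040.33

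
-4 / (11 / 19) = -76 / 11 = -6.91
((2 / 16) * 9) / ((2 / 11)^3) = 11979 / 64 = 187.17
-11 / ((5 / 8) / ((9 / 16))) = -99 / 10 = -9.90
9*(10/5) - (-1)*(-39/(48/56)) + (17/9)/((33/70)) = -13955/594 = -23.49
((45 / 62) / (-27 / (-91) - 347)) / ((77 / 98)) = -5733 / 2151710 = -0.00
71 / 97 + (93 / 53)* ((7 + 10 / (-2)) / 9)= 17303 / 15423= 1.12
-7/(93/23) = -161/93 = -1.73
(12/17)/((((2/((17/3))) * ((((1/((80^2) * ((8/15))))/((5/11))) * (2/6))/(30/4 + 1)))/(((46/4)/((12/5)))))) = 12512000/33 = 379151.52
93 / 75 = 31 / 25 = 1.24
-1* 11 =-11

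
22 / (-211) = -22 / 211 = -0.10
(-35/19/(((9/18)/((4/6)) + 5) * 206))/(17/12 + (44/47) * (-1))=-39480/12197981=-0.00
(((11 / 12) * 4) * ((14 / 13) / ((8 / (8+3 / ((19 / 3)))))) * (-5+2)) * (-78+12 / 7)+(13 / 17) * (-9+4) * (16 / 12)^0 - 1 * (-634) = 13330791 / 8398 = 1587.38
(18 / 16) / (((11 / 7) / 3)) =189 / 88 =2.15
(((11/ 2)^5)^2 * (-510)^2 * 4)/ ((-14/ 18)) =-15179229312120225/ 448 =-33882208285982.65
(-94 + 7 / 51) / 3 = -4787 / 153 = -31.29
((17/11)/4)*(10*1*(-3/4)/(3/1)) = -85/88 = -0.97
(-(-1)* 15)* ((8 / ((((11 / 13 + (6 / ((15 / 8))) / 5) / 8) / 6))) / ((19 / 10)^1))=6240000 / 3059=2039.88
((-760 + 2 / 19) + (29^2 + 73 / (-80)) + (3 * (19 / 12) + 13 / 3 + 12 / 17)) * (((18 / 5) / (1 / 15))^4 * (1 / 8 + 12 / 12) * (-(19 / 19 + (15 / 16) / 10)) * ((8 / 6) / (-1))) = 25949106020061 / 20672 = 1255277961.50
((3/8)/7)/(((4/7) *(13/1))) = 3/416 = 0.01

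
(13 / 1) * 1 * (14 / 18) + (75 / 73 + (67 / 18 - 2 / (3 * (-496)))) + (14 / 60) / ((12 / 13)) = 1539221 / 101835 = 15.11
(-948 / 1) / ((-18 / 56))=8848 / 3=2949.33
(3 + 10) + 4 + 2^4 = 33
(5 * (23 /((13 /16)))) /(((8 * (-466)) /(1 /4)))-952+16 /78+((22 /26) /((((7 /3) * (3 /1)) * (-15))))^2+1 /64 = -951.79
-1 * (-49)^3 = 117649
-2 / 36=-1 / 18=-0.06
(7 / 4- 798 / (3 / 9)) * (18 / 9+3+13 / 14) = -113461 / 8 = -14182.62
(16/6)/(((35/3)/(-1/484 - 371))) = -71826/847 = -84.80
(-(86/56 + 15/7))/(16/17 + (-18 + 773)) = -1751/359828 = -0.00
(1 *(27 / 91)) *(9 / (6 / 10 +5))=1215 / 2548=0.48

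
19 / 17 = 1.12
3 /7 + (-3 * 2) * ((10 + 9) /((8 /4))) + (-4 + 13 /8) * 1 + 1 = -3245 /56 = -57.95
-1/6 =-0.17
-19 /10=-1.90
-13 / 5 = -2.60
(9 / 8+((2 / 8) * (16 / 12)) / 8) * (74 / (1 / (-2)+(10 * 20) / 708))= -4366 / 11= -396.91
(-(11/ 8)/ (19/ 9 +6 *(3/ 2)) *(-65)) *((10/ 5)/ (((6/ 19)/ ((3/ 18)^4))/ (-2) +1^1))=-24453/ 309520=-0.08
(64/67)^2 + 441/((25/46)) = 91166254/112225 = 812.35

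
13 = 13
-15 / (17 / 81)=-1215 / 17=-71.47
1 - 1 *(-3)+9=13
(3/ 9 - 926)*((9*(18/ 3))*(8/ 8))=-49986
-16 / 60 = -4 / 15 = -0.27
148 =148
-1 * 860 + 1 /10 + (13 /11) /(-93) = -859.91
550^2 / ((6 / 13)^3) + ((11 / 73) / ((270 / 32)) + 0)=6738229553 / 2190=3076817.15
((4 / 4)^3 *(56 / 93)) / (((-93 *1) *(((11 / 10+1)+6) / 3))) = -560 / 233523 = -0.00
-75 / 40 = -15 / 8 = -1.88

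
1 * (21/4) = 21/4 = 5.25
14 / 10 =7 / 5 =1.40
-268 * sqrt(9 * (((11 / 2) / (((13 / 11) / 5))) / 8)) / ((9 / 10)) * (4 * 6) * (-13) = 58960 * sqrt(65) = 475350.72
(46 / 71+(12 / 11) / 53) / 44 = 13835 / 910646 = 0.02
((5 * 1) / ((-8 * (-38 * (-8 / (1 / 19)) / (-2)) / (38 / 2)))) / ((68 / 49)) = 245 / 82688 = 0.00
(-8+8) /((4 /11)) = 0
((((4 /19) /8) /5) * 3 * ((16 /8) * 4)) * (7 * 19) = 84 /5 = 16.80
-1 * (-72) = 72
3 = 3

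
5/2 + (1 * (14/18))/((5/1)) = 239/90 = 2.66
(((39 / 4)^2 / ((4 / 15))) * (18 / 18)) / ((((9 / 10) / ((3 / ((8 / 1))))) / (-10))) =-190125 / 128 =-1485.35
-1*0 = 0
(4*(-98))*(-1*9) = 3528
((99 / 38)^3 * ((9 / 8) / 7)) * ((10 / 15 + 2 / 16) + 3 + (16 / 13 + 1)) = 5469575463 / 319574528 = 17.12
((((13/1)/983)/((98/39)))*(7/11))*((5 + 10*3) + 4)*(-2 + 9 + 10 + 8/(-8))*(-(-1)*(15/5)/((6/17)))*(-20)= -26891280/75691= -355.28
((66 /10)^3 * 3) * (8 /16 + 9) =2048409 /250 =8193.64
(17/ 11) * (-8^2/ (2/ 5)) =-2720/ 11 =-247.27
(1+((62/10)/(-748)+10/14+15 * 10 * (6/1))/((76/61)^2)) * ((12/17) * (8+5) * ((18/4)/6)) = 10283620571991/2570666560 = 4000.37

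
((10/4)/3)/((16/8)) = 5/12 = 0.42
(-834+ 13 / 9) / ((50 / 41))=-682.70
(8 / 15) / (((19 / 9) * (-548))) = -6 / 13015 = -0.00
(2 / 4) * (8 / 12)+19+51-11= 178 / 3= 59.33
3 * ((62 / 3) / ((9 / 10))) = 620 / 9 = 68.89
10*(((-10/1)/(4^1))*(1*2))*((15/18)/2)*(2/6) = -125/18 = -6.94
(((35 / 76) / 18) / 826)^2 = 25 / 26057707776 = 0.00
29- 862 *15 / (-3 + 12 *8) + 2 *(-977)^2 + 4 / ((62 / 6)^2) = 1834499033 / 961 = 1908948.01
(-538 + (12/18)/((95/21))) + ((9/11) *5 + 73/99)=-533.02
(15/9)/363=0.00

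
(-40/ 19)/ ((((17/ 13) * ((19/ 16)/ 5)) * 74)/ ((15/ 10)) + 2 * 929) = -31200/ 27762629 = -0.00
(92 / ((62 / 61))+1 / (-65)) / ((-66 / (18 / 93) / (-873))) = 231.69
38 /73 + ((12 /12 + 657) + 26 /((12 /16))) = 151808 /219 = 693.19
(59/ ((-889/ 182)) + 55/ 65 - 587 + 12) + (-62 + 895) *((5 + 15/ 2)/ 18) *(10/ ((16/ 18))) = 5921.58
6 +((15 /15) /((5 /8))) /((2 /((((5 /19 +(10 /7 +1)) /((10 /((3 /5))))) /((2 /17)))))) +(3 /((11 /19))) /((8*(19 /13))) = 11033079 /1463000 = 7.54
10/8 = 5/4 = 1.25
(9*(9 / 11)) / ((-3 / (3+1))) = -108 / 11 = -9.82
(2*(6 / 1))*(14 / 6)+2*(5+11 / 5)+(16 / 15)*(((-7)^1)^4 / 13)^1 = 46684 / 195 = 239.41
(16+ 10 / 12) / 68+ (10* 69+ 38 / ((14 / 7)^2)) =285497 / 408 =699.75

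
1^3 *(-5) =-5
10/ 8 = 5/ 4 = 1.25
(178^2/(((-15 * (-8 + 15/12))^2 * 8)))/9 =63368/1476225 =0.04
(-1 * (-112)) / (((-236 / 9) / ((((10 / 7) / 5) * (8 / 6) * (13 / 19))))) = -1248 / 1121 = -1.11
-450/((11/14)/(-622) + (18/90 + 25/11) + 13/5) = -215523000/2428927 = -88.73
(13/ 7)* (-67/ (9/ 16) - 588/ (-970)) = -6724562/ 30555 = -220.08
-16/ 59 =-0.27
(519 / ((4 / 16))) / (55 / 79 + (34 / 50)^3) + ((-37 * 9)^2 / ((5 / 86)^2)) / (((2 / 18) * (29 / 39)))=397060537.53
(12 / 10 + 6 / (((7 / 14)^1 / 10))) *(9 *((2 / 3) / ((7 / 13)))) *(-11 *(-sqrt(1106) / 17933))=519948 *sqrt(1106) / 627655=27.55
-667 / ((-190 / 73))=48691 / 190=256.27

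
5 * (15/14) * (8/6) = 50/7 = 7.14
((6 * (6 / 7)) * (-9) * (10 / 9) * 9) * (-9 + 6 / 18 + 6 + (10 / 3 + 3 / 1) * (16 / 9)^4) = -28046.94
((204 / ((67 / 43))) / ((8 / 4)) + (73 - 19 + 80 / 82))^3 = 36213440613851584 / 20728886723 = 1747003.64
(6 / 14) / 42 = 1 / 98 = 0.01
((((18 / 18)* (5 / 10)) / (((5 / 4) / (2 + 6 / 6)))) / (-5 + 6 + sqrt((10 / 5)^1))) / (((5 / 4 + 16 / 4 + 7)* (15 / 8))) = -64 / 1225 + 64* sqrt(2) / 1225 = 0.02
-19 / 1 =-19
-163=-163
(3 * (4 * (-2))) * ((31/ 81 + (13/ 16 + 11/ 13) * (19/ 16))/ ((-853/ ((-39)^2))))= 8243599/ 81888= 100.67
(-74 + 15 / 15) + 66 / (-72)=-887 / 12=-73.92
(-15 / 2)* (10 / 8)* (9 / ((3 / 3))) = -675 / 8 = -84.38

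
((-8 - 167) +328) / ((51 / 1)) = 3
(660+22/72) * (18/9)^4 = 95084/9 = 10564.89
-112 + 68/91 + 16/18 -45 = -127243/819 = -155.36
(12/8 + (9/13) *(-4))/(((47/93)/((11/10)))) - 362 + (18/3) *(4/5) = -4398743/12220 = -359.96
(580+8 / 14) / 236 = 1016 / 413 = 2.46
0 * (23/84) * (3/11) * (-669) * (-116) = 0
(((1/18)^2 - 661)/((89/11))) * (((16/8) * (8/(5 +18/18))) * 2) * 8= -75385376/21627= -3485.71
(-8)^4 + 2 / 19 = 77826 / 19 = 4096.11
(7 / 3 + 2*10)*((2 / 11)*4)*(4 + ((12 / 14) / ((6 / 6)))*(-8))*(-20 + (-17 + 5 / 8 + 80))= -467660 / 231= -2024.50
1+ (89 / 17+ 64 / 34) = 138 / 17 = 8.12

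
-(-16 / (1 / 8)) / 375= 128 / 375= 0.34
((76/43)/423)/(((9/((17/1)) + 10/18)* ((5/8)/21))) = 108528/838715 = 0.13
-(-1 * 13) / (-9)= -13 / 9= -1.44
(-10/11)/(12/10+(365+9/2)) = -100/40777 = -0.00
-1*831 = -831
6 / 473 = 0.01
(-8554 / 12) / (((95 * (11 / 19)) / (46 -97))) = 72709 / 110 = 660.99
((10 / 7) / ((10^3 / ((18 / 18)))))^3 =1 / 343000000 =0.00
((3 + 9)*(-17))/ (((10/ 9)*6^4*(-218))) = 0.00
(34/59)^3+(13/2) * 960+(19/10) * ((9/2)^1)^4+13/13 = 230691883641/32860640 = 7020.31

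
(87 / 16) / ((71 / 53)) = 4611 / 1136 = 4.06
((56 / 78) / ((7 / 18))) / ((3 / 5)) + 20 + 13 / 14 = 4369 / 182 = 24.01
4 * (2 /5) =8 /5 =1.60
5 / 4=1.25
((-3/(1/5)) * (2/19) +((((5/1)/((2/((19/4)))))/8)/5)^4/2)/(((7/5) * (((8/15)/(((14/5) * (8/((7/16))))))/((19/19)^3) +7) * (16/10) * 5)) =-15062352915/750855913472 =-0.02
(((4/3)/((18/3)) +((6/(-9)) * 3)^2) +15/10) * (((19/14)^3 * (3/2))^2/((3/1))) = 4845725743/180708864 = 26.82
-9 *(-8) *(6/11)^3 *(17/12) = 22032/1331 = 16.55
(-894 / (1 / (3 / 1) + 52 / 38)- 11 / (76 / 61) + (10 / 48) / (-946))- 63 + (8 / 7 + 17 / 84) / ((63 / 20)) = -11011668706651 / 18452971152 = -596.74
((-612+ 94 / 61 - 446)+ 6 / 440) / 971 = -14177497 / 13030820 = -1.09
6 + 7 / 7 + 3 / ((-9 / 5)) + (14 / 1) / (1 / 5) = 226 / 3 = 75.33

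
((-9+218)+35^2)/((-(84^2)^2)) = -239/8297856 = -0.00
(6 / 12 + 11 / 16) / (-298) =-19 / 4768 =-0.00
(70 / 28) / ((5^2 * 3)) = 1 / 30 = 0.03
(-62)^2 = 3844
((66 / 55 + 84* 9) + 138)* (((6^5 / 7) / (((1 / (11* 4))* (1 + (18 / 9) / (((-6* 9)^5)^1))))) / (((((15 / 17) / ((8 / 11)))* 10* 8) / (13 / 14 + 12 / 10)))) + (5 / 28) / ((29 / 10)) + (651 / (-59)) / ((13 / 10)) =5087056962087301973153 / 5301347157128750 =959578.16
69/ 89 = 0.78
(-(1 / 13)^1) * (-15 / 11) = 15 / 143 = 0.10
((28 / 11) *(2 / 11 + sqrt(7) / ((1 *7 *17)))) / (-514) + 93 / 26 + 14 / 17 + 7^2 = 733970115 / 13744874 - 2 *sqrt(7) / 48059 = 53.40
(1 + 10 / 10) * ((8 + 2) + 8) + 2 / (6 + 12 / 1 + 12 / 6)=361 / 10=36.10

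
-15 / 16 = -0.94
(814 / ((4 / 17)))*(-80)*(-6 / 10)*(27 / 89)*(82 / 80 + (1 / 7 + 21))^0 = 50376.54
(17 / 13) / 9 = 17 / 117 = 0.15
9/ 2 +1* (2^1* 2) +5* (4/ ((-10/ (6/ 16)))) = 31/ 4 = 7.75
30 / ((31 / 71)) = 2130 / 31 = 68.71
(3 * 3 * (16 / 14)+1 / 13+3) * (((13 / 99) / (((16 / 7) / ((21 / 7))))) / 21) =76 / 693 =0.11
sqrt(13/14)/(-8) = -sqrt(182)/112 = -0.12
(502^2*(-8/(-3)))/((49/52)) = 104833664/147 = 713154.18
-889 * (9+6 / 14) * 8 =-67056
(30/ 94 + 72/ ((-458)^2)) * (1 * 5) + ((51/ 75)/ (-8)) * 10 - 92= -4498251939/ 49294540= -91.25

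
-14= -14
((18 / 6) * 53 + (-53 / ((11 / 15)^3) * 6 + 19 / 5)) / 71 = -9.06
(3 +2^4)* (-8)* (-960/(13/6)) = 875520/13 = 67347.69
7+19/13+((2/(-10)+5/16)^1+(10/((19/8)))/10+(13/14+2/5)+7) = 2396209/138320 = 17.32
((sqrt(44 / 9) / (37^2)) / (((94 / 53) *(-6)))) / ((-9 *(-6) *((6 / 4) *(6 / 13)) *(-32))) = 689 *sqrt(11) / 18011922048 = 0.00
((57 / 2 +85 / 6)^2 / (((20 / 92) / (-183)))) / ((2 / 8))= -91947008 / 15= -6129800.53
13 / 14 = 0.93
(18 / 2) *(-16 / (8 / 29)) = -522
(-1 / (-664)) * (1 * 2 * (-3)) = -3 / 332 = -0.01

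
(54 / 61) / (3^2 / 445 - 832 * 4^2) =-24030 / 361353691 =-0.00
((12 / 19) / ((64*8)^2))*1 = 3 / 1245184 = 0.00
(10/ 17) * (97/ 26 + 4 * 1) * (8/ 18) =1340/ 663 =2.02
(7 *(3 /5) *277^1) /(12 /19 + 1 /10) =221046 /139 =1590.26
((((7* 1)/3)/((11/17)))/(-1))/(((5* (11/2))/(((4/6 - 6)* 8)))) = 30464/5445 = 5.59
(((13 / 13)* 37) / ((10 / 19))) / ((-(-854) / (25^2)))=87875 / 1708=51.45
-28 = -28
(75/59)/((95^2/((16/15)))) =16/106495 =0.00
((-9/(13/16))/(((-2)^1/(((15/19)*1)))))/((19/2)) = 2160/4693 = 0.46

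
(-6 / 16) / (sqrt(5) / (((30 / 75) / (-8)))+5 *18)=-27 / 4880 - 3 *sqrt(5) / 2440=-0.01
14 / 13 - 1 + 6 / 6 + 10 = 144 / 13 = 11.08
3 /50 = 0.06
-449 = -449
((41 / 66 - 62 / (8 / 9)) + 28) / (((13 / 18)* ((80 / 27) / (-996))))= 109497501 / 5720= 19142.92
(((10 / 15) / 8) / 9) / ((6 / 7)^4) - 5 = -697439 / 139968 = -4.98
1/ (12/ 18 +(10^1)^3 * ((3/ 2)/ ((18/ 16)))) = 1/ 1334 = 0.00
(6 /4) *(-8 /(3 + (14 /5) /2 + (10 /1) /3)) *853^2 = -32742405 /29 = -1129048.45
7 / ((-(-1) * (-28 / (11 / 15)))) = -11 / 60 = -0.18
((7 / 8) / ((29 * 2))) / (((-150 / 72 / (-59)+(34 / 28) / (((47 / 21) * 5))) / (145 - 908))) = -80.04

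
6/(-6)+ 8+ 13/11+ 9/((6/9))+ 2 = 521/22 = 23.68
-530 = -530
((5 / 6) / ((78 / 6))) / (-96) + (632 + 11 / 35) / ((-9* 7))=-18414217 / 1834560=-10.04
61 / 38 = 1.61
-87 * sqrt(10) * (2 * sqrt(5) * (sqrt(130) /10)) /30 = -29 * sqrt(65) /5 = -46.76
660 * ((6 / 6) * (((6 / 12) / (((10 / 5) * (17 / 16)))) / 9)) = 880 / 51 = 17.25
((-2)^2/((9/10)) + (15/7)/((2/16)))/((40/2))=68/63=1.08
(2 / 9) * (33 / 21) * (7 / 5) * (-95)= -418 / 9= -46.44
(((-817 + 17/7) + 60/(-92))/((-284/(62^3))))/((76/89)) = 347998770149/434378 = 801142.71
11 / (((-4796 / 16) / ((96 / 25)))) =-384 / 2725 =-0.14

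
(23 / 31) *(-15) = -345 / 31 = -11.13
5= 5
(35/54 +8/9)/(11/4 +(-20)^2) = 166/43497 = 0.00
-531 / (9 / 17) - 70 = -1073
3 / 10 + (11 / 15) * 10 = 229 / 30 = 7.63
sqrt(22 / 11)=1.41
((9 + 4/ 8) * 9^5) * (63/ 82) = 70681653/ 164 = 430985.69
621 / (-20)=-621 / 20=-31.05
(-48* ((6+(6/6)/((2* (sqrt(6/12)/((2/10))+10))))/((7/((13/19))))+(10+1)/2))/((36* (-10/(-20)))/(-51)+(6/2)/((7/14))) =-964189/18620+221* sqrt(2)/18620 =-51.77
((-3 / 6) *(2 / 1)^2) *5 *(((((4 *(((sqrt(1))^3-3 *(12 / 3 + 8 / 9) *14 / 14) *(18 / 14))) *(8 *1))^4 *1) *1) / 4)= -600012596183040 / 2401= -249901122941.71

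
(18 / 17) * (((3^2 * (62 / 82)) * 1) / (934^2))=2511 / 304016066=0.00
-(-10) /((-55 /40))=-80 /11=-7.27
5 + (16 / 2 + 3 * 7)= 34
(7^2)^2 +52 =2453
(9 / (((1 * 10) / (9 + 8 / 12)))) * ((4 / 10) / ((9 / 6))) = 58 / 25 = 2.32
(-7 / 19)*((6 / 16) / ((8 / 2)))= -21 / 608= -0.03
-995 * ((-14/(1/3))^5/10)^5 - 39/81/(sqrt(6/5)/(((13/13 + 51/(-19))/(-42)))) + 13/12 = 379363322893220348197859300000000000000.00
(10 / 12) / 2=5 / 12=0.42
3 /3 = 1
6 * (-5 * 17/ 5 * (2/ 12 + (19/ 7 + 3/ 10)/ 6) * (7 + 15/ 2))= -138533/ 140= -989.52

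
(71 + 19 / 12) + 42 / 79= 73.11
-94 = -94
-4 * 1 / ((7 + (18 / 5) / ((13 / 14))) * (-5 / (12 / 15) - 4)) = 1040 / 28987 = 0.04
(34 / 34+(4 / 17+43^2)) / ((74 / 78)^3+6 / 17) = 1865819826 / 1217015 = 1533.11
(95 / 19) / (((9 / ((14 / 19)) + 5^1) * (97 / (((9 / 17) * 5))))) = 3150 / 397409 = 0.01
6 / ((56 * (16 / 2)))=0.01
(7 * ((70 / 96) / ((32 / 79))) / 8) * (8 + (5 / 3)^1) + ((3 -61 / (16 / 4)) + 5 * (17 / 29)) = 6315059 / 1069056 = 5.91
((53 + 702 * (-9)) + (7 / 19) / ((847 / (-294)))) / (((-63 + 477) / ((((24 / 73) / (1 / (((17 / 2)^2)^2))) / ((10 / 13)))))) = -15638962892917 / 463202520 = -33762.69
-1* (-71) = 71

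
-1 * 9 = -9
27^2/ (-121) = -729/ 121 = -6.02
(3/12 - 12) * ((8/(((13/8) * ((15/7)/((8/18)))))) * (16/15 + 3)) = -1284416/26325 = -48.79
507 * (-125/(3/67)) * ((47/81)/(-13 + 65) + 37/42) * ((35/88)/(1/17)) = -243417825625/28512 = -8537381.65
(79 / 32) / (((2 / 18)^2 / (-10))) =-31995 / 16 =-1999.69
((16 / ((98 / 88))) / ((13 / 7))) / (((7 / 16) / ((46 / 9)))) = 518144 / 5733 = 90.38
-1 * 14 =-14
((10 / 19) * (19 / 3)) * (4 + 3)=70 / 3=23.33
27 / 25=1.08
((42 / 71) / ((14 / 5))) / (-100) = -3 / 1420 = -0.00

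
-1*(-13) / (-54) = -13 / 54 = -0.24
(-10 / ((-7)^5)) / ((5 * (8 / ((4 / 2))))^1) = 1 / 33614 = 0.00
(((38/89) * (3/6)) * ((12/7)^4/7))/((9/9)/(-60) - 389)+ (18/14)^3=74181344589/34914004643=2.12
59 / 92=0.64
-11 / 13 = -0.85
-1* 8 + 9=1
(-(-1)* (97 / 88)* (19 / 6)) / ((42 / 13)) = 23959 / 22176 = 1.08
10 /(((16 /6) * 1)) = 15 /4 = 3.75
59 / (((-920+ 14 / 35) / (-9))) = 2655 / 4598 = 0.58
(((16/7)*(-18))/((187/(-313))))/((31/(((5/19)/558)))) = 25040/23901031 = 0.00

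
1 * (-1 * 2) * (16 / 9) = -32 / 9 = -3.56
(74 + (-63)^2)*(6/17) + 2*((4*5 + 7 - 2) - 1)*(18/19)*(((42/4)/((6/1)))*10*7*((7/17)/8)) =553512/323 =1713.66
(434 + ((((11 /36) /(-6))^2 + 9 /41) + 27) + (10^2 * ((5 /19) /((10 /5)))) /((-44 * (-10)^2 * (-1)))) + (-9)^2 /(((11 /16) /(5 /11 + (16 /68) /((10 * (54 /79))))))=193944757321103 /373808571840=518.83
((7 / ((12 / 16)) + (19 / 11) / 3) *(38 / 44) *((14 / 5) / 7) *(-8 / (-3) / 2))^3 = 568486650304 / 5979018375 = 95.08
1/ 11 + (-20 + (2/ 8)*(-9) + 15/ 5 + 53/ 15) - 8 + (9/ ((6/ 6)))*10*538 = 31941607/ 660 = 48396.37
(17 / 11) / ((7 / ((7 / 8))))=17 / 88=0.19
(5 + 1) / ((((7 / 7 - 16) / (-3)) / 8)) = 9.60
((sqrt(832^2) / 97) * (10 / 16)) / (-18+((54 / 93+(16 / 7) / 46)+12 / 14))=-1297660 / 3997079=-0.32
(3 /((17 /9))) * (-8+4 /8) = -405 /34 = -11.91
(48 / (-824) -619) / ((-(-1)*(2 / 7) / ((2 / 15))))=-446341 / 1545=-288.89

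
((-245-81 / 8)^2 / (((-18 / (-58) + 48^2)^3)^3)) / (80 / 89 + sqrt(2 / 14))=37649224687728161964547 / 784006801231738695391646245815735250854492187500-478682999601115202120669 * sqrt(7) / 62720544098539095631331699665258820068359375000000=0.00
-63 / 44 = -1.43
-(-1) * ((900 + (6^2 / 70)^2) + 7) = 1111399 / 1225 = 907.26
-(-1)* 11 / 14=11 / 14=0.79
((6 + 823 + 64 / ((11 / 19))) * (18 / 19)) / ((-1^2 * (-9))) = 20670 / 209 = 98.90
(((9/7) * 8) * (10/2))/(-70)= -36/49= -0.73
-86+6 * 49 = 208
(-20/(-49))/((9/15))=100/147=0.68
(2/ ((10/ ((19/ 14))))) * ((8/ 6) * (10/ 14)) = 38/ 147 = 0.26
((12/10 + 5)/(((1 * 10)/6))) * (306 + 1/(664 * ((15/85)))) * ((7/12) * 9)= 396829419/66400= 5976.35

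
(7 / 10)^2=49 / 100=0.49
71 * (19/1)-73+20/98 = 62534/49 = 1276.20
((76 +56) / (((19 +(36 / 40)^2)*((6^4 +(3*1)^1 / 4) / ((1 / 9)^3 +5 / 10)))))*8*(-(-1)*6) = 102924800 / 832311207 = 0.12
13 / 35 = 0.37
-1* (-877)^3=674526133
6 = 6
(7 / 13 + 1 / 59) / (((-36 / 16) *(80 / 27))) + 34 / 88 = 51137 / 168740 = 0.30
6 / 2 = 3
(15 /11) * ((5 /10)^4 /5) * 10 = 0.17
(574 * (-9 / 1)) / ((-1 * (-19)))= -5166 / 19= -271.89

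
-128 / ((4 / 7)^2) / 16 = -49 / 2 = -24.50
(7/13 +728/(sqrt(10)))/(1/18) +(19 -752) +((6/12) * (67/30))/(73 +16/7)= -297316763/411060 +6552 * sqrt(10)/5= 3420.56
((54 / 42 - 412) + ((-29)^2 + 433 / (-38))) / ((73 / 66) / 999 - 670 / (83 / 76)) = -304887881925 / 446527978393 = -0.68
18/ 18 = 1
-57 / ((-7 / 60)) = 3420 / 7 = 488.57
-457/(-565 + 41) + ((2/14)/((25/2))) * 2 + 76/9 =9.34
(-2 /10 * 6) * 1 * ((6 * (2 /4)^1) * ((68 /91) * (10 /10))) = -1224 /455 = -2.69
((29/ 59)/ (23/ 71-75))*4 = -0.03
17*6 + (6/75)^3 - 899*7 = -96734367/15625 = -6191.00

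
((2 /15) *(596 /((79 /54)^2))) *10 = 2317248 /6241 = 371.29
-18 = -18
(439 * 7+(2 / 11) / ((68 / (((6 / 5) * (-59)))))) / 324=1436539 / 151470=9.48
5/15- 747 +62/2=-2147/3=-715.67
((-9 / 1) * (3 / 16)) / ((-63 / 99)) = 297 / 112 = 2.65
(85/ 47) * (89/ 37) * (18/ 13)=136170/ 22607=6.02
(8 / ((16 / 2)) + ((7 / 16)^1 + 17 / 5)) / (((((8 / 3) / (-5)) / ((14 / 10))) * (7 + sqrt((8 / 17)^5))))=-26924748291 / 14835248000 + 782901 * sqrt(34) / 115900375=-1.78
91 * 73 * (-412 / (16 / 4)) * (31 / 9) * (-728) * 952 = 14700479428544 / 9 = 1633386603171.56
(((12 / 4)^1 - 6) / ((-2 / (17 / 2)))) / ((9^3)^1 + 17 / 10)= 255 / 14614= 0.02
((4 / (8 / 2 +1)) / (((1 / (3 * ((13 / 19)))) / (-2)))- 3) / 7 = -597 / 665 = -0.90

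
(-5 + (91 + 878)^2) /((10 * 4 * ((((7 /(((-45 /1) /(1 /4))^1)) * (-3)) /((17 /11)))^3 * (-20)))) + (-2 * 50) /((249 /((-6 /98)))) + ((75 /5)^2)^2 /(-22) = -2730547.53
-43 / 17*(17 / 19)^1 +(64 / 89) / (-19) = -3891 / 1691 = -2.30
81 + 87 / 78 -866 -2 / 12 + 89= -27107 / 39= -695.05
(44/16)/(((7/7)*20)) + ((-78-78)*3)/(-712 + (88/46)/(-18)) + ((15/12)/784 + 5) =956938469/165094720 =5.80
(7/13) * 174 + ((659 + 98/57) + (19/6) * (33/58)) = 65001073/85956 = 756.21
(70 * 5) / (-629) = -350 / 629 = -0.56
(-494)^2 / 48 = 61009 / 12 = 5084.08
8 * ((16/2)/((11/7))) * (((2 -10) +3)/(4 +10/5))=-1120/33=-33.94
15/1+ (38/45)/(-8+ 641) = 427313/28485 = 15.00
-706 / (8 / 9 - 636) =1.11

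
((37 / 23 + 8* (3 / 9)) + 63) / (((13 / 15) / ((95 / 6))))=1102475 / 897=1229.07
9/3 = 3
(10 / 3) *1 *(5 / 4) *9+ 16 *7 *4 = 971 / 2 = 485.50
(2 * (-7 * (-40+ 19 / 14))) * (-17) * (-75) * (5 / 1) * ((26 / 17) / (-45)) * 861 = -100923550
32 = 32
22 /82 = 11 /41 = 0.27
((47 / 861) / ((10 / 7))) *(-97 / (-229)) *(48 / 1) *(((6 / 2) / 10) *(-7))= -382956 / 234725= -1.63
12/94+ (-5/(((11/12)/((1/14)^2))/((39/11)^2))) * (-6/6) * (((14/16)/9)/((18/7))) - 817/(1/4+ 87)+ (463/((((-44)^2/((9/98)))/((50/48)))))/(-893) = -143974697421761/15610335654144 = -9.22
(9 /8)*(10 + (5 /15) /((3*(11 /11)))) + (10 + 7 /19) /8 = 963 /76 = 12.67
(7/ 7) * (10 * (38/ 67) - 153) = -9871/ 67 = -147.33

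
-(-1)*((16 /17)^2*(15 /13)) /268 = 960 /251719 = 0.00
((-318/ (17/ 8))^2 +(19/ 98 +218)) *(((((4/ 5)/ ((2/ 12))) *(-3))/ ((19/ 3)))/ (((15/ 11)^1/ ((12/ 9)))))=-67629346224/ 1345295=-50271.02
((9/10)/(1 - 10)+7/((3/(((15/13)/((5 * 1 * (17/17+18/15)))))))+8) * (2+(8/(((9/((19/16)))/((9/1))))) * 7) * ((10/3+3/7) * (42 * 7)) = 882388367/1430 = 617054.80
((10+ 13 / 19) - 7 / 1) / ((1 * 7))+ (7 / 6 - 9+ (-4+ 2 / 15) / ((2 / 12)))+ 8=-22.51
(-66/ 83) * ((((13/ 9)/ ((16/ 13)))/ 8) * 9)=-5577/ 5312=-1.05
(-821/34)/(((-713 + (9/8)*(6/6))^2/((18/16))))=-29556/551361425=-0.00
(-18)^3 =-5832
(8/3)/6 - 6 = -50/9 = -5.56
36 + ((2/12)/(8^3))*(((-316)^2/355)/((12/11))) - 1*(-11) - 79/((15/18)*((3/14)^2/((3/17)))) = -882236833/2780928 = -317.25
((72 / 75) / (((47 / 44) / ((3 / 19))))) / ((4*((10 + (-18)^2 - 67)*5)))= 264 / 9934625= 0.00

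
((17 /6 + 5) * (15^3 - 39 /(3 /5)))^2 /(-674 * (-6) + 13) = 165708.27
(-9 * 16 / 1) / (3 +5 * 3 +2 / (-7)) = -252 / 31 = -8.13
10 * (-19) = -190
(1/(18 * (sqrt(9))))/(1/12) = 2/9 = 0.22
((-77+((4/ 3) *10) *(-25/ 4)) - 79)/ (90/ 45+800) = -359/ 1203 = -0.30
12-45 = -33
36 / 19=1.89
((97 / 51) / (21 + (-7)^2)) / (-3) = -97 / 10710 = -0.01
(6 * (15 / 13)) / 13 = 90 / 169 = 0.53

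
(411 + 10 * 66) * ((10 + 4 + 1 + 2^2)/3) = 6783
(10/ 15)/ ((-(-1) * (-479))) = -2/ 1437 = -0.00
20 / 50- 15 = -73 / 5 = -14.60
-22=-22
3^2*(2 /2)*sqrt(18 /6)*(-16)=-144*sqrt(3)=-249.42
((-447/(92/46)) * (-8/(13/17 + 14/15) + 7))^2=196228622529/749956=261653.51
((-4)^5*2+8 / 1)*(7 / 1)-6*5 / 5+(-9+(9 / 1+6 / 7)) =-99996 / 7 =-14285.14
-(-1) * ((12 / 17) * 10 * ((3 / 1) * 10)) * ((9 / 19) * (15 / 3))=162000 / 323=501.55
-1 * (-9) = 9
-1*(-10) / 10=1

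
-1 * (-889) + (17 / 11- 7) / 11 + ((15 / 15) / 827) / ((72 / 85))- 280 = 4384175461 / 7204824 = 608.51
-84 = -84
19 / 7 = 2.71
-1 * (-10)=10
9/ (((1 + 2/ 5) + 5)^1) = 45/ 32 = 1.41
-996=-996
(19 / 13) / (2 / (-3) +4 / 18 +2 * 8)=171 / 1820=0.09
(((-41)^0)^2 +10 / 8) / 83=9 / 332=0.03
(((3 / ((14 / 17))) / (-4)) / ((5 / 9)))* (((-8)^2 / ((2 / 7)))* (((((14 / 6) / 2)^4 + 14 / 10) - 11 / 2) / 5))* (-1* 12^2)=-23766.82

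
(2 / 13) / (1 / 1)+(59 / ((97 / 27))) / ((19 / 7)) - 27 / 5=96352 / 119795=0.80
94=94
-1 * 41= -41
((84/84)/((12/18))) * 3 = 4.50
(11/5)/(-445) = -11/2225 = -0.00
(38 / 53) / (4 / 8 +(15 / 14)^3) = 104272 / 251591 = 0.41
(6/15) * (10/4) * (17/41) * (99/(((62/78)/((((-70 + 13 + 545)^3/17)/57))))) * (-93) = -448703304192/779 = -575999106.79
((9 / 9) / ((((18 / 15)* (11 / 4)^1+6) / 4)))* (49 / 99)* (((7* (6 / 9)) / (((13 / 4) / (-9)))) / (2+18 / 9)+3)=-0.05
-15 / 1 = -15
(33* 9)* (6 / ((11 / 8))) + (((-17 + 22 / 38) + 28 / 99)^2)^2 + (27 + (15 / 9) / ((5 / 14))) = 865758310334677477 / 12518583261921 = 69157.85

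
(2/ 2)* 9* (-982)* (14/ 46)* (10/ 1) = -618660/ 23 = -26898.26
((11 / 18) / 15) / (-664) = -0.00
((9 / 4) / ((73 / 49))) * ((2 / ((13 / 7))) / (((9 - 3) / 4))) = 1029 / 949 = 1.08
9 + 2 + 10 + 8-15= 14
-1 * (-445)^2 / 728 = -272.01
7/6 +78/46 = 395/138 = 2.86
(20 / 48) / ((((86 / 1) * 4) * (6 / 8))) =5 / 3096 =0.00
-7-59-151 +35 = -182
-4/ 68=-1/ 17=-0.06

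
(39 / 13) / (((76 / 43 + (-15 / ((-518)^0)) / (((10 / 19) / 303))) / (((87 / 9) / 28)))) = -1247 / 10395014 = -0.00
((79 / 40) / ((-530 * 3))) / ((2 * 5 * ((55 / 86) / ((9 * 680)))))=-1.19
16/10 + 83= 423/5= 84.60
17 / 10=1.70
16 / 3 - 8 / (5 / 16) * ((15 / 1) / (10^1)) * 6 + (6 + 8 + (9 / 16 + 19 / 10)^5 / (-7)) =-15414216162271 / 68812800000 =-224.00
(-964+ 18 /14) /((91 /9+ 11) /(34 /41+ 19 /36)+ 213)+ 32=89048759 /3204593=27.79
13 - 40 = -27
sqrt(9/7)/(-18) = -sqrt(7)/42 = -0.06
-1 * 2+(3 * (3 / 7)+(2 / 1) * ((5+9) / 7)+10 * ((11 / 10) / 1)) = 100 / 7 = 14.29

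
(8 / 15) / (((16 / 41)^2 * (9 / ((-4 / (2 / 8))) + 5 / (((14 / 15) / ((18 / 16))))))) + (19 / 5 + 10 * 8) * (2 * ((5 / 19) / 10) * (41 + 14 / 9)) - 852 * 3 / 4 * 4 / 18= 16162909 / 348840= 46.33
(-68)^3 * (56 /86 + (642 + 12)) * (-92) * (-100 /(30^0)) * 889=-72392691831040000 /43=-1683550972814883.72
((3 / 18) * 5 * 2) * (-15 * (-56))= 1400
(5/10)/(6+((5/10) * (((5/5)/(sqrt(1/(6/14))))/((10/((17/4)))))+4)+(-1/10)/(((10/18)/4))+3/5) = 5532800/109306453- 17000 * sqrt(21)/109306453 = 0.05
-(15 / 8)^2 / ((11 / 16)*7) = -225 / 308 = -0.73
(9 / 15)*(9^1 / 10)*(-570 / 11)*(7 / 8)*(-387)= 4169151 / 440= 9475.34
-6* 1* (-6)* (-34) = -1224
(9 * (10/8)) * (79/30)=237/8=29.62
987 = 987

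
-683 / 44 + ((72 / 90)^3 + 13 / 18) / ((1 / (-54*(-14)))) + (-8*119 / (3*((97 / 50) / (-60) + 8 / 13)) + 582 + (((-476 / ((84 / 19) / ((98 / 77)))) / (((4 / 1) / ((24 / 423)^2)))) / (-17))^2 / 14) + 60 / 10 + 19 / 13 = 61249354728556094596433 / 63619323791660851500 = 962.75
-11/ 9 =-1.22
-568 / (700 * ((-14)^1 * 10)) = 71 / 12250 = 0.01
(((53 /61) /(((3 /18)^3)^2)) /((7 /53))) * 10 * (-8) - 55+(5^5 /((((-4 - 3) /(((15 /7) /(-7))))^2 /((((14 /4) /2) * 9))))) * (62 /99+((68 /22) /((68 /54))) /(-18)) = -2215257511688215 /90219976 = -24553958.11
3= 3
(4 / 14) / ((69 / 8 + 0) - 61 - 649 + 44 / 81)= -1296 / 3178973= -0.00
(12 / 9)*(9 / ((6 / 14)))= 28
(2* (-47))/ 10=-47/ 5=-9.40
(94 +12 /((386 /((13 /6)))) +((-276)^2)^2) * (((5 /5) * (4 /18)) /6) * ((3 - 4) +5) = 4479748530092 /5211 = 859671565.94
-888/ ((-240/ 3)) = 11.10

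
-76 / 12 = -19 / 3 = -6.33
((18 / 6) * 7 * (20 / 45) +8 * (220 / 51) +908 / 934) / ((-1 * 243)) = -1067366 / 5787531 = -0.18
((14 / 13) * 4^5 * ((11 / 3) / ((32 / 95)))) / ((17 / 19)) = 8895040 / 663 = 13416.35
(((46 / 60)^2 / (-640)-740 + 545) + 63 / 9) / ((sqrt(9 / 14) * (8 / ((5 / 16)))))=-108288529 * sqrt(14) / 44236800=-9.16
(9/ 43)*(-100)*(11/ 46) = -4950/ 989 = -5.01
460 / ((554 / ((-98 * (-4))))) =90160 / 277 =325.49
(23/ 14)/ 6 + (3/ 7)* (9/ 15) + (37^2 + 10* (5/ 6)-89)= 180441/ 140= 1288.86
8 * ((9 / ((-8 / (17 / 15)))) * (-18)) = 918 / 5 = 183.60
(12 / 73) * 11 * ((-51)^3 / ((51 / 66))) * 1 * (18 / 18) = -22659912 / 73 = -310409.75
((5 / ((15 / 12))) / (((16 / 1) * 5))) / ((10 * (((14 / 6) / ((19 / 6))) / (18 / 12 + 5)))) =247 / 5600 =0.04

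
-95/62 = -1.53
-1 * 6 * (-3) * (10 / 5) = 36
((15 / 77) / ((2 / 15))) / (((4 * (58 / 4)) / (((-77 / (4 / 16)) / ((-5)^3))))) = 9 / 145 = 0.06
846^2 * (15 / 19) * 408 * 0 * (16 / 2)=0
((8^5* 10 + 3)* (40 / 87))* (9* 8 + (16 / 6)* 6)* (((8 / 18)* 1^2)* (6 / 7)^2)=18455106560 / 4263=4329135.95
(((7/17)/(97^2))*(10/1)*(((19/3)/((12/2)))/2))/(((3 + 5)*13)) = 665/299432016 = 0.00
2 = 2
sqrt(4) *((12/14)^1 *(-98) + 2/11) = -1844/11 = -167.64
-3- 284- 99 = -386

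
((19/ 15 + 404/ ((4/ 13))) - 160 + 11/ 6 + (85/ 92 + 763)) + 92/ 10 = 887443/ 460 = 1929.22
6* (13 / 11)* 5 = 390 / 11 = 35.45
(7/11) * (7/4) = 49/44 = 1.11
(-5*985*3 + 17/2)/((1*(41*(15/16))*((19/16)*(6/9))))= -1890112/3895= -485.27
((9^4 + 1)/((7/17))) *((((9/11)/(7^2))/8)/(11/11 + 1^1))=501993/30184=16.63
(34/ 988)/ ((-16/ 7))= -119/ 7904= -0.02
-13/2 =-6.50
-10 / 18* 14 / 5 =-14 / 9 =-1.56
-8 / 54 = -4 / 27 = -0.15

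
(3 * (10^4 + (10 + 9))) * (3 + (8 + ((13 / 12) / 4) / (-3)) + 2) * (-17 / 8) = -824558.48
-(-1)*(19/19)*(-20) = -20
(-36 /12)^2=9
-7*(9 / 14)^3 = -729 / 392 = -1.86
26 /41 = 0.63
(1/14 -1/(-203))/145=31/58870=0.00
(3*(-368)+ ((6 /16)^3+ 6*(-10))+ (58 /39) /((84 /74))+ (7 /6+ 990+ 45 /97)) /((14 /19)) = -132157536941 /569447424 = -232.08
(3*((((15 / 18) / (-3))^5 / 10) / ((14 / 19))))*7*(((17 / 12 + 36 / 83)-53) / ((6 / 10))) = 3024859375 / 7528038912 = 0.40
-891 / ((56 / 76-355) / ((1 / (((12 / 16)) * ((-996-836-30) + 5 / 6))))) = -135432 / 75165077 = -0.00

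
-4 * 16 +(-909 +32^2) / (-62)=-4083 / 62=-65.85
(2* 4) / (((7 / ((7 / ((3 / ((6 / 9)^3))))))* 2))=32 / 81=0.40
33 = 33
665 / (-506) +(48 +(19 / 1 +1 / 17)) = 565535 / 8602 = 65.74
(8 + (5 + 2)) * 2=30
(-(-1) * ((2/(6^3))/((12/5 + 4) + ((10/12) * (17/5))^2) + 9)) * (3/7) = 70124/18179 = 3.86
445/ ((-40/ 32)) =-356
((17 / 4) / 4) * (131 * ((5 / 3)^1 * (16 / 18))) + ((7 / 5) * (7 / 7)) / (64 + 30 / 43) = 38726026 / 187785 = 206.23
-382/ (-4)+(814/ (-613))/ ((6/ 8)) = 344737/ 3678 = 93.73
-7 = -7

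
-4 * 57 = -228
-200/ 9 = -22.22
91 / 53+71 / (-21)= -1852 / 1113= -1.66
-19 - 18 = -37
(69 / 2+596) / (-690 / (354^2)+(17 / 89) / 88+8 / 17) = 876661570356 / 649678855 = 1349.38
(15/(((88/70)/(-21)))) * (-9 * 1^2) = 99225/44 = 2255.11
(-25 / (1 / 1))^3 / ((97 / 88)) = -1375000 / 97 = -14175.26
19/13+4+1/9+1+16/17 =7.51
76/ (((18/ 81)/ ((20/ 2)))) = 3420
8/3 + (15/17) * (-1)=91/51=1.78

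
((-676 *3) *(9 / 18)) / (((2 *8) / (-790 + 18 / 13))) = 99957 / 2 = 49978.50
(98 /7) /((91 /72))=144 /13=11.08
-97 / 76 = -1.28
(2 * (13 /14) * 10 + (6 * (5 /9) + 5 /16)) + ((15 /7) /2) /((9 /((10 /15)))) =22475 /1008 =22.30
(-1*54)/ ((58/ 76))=-2052/ 29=-70.76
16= 16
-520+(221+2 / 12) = -1793 / 6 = -298.83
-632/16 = -79/2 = -39.50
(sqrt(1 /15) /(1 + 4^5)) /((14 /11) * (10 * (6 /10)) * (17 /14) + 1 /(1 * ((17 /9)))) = 187 * sqrt(15) /28182375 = 0.00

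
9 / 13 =0.69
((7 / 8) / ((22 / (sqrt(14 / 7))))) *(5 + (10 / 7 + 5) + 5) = 115 *sqrt(2) / 176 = 0.92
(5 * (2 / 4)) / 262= 5 / 524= 0.01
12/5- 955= -4763/5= -952.60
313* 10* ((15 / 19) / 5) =9390 / 19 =494.21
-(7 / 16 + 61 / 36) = -2.13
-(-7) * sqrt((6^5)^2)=54432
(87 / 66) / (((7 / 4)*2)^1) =29 / 77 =0.38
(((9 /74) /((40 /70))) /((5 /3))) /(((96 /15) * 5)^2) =189 /1515520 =0.00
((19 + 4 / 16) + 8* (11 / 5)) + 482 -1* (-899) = 28357 / 20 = 1417.85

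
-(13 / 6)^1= -13 / 6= -2.17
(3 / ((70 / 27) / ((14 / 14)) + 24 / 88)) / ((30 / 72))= 10692 / 4255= 2.51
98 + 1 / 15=1471 / 15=98.07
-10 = -10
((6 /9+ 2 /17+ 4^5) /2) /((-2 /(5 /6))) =-32665 /153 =-213.50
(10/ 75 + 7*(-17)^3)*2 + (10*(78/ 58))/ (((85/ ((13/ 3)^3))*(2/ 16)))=-1523637874/ 22185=-68678.74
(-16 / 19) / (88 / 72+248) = -144 / 42617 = -0.00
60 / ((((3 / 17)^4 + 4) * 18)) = 0.83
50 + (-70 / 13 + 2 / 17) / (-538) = 2973032 / 59449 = 50.01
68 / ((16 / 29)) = 493 / 4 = 123.25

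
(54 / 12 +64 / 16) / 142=17 / 284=0.06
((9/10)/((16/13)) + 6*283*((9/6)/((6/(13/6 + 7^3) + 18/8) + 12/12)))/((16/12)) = 10137187557/17322880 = 585.19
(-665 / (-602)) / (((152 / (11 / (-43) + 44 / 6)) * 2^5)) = 4565 / 2840064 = 0.00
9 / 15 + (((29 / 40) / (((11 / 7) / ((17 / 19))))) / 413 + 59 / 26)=18404261 / 6412120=2.87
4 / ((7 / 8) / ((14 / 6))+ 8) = 32 / 67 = 0.48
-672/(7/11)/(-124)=8.52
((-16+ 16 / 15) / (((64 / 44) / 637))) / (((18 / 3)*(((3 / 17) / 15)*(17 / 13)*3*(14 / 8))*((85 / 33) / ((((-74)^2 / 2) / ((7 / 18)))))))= -3135404272 / 85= -36887109.08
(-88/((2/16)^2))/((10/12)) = -6758.40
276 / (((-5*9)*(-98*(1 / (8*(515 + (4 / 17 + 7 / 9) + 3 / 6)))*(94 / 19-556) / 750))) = -394680920 / 1121337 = -351.97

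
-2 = -2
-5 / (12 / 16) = -20 / 3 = -6.67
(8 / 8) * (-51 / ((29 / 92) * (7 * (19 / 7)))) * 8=-37536 / 551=-68.12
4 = 4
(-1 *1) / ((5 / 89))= -89 / 5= -17.80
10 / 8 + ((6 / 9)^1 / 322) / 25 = 60379 / 48300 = 1.25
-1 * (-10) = 10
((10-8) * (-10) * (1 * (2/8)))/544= -5/544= -0.01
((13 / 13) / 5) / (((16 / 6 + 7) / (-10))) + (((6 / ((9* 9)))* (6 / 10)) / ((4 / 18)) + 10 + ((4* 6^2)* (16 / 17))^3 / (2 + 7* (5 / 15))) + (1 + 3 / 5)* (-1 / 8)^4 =574494.82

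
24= 24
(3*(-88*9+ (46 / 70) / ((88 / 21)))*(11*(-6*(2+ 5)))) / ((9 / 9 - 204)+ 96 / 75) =-36583155 / 6724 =-5440.68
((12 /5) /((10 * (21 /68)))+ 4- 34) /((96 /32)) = -5114 /525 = -9.74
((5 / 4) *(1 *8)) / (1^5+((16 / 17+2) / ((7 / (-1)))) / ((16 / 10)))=4760 / 351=13.56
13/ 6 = 2.17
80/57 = 1.40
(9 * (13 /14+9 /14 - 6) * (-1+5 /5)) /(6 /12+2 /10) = 0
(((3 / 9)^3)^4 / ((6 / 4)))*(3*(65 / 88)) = 65 / 23383404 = 0.00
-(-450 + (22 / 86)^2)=831929 / 1849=449.93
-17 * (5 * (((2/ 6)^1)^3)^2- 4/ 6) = 8177/ 729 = 11.22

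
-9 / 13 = -0.69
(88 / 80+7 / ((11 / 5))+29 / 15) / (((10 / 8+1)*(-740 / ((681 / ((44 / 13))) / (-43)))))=6052501 / 346519800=0.02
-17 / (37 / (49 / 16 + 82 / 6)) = -13651 / 1776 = -7.69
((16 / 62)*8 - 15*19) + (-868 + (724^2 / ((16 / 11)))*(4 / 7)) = 44436251 / 217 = 204775.35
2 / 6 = 1 / 3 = 0.33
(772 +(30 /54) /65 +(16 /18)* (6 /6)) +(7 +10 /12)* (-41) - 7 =11563 /26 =444.73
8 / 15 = 0.53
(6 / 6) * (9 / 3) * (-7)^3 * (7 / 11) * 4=-28812 / 11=-2619.27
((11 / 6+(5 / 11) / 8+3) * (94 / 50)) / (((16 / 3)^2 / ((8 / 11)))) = 182031 / 774400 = 0.24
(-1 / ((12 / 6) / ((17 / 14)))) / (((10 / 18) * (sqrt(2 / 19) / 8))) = -153 * sqrt(38) / 35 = -26.95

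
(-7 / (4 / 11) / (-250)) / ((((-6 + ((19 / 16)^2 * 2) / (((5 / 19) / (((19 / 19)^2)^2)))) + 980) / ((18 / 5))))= 7392 / 26259125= 0.00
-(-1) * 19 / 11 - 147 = -1598 / 11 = -145.27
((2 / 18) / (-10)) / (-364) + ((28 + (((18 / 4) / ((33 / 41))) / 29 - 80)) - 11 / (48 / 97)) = -1547424787 / 20900880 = -74.04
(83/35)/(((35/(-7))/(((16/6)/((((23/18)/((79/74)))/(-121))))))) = 19041528/148925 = 127.86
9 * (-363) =-3267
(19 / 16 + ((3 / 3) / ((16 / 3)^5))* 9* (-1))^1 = 1242997 / 1048576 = 1.19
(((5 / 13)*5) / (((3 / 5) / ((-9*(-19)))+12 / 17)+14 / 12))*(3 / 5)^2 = 87210 / 236327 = 0.37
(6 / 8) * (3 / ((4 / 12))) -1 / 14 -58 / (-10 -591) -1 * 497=-8249505 / 16828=-490.22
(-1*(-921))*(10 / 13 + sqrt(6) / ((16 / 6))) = 1554.45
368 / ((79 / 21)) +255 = 27873 / 79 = 352.82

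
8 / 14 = 4 / 7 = 0.57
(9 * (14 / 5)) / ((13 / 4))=504 / 65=7.75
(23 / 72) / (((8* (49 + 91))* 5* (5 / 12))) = 23 / 168000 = 0.00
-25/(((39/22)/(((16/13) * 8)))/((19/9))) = -1337600/4563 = -293.14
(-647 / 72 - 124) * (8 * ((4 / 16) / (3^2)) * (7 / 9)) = -67025 / 2916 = -22.99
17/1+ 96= 113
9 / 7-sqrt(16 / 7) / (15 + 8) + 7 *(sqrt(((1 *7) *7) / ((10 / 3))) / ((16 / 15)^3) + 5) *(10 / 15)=-4 *sqrt(7) / 161 + 11025 *sqrt(30) / 4096 + 517 / 21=39.30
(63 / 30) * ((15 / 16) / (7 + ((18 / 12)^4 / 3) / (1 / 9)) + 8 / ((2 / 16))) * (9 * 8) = 3437532 / 355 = 9683.19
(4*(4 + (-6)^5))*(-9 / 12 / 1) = 23316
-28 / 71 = -0.39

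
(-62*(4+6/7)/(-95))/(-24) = -527/3990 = -0.13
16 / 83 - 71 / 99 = -4309 / 8217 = -0.52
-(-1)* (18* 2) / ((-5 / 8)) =-288 / 5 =-57.60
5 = 5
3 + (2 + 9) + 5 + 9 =28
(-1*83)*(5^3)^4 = -20263671875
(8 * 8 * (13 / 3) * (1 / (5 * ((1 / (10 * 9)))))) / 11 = 4992 / 11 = 453.82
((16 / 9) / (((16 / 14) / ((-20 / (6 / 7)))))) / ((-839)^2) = -980 / 19005867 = -0.00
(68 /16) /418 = 17 /1672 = 0.01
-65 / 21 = -3.10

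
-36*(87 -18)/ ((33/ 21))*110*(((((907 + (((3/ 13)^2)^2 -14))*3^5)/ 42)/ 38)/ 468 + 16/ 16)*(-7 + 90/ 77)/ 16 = 81780.73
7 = 7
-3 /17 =-0.18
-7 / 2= -3.50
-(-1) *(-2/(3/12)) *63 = -504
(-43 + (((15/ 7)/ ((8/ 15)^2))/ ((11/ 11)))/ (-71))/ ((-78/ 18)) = 4113357/ 413504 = 9.95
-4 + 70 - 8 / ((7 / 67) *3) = 850 / 21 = 40.48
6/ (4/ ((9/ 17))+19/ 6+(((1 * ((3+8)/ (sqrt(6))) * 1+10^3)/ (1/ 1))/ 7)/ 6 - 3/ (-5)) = 167325480/ 979730303 - 207900 * sqrt(6)/ 979730303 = 0.17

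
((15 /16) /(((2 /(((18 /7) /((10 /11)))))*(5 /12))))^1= 3.18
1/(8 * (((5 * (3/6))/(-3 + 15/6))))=-1/40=-0.02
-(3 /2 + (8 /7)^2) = -275 /98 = -2.81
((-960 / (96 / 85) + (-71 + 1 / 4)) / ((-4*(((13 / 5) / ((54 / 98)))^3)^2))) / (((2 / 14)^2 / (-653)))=-14558529509757984375 / 21815265186407056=-667.36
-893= -893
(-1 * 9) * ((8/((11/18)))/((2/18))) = -11664/11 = -1060.36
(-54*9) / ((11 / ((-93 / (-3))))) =-1369.64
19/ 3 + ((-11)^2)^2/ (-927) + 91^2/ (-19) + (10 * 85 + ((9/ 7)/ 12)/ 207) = 4590394723/ 11342772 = 404.70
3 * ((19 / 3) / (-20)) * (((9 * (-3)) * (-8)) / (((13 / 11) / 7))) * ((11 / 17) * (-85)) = 869022 / 13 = 66847.85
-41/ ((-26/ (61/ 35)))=2501/ 910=2.75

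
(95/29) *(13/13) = 95/29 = 3.28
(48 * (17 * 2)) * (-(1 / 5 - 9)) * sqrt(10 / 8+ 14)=35904 * sqrt(61) / 5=56083.84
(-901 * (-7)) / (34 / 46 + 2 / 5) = 725305 / 131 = 5536.68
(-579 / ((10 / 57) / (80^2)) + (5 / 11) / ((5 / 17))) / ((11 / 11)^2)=-232341103 / 11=-21121918.45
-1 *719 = -719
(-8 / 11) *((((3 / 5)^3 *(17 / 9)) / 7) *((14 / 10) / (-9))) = 136 / 20625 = 0.01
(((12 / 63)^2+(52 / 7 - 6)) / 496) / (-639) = -0.00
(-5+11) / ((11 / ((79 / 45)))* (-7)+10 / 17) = -8058 / 58115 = -0.14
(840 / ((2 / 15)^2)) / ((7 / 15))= 101250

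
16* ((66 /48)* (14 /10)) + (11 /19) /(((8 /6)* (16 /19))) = 10021 /320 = 31.32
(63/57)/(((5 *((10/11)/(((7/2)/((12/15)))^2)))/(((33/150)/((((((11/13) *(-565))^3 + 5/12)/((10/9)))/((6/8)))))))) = -39078039/5004263601443200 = -0.00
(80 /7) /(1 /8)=640 /7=91.43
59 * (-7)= -413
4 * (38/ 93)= 152/ 93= 1.63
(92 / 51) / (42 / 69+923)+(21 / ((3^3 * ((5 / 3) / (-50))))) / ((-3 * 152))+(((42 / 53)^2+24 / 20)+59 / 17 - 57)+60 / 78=-764898722740949 / 15033659628780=-50.88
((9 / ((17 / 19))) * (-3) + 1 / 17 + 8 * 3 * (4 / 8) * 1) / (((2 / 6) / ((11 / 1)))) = -10164 / 17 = -597.88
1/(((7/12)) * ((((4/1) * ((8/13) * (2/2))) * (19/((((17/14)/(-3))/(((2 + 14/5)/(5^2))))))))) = -0.08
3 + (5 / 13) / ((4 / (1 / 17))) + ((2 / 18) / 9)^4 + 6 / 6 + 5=342694946765 / 38053301364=9.01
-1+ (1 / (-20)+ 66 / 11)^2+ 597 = 252561 / 400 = 631.40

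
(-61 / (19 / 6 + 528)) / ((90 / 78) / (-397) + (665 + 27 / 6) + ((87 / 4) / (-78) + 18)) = -15111408 / 90427514129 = -0.00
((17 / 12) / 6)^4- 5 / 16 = -8314559 / 26873856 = -0.31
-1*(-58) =58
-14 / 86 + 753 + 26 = 33490 / 43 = 778.84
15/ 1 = 15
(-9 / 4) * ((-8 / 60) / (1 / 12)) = 18 / 5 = 3.60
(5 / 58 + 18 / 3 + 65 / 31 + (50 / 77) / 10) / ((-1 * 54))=-0.15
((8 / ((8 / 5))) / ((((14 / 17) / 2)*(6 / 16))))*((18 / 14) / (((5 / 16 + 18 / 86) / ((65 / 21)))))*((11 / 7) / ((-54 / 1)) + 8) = 45812062400 / 23272893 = 1968.47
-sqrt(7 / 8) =-sqrt(14) / 4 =-0.94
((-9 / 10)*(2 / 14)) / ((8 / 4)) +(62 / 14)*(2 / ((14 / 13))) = 7997 / 980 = 8.16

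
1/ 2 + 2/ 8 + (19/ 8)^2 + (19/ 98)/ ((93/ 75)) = 636471/ 97216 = 6.55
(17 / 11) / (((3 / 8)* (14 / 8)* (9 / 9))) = 544 / 231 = 2.35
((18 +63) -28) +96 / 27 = 509 / 9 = 56.56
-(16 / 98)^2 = -64 / 2401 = -0.03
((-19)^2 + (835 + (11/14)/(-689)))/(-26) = -11536605/250796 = -46.00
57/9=19/3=6.33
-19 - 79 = -98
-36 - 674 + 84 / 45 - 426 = -17012 / 15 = -1134.13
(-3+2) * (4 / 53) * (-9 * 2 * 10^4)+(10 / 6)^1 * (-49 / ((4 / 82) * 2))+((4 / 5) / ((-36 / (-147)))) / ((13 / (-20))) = 105357443 / 8268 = 12742.80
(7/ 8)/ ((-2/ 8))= -7/ 2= -3.50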